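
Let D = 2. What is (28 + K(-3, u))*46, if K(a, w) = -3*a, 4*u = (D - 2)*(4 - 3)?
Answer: 1702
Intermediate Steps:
u = 0 (u = ((2 - 2)*(4 - 3))/4 = (0*1)/4 = (¼)*0 = 0)
(28 + K(-3, u))*46 = (28 - 3*(-3))*46 = (28 + 9)*46 = 37*46 = 1702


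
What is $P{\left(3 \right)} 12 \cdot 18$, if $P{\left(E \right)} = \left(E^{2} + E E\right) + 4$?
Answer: $4752$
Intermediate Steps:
$P{\left(E \right)} = 4 + 2 E^{2}$ ($P{\left(E \right)} = \left(E^{2} + E^{2}\right) + 4 = 2 E^{2} + 4 = 4 + 2 E^{2}$)
$P{\left(3 \right)} 12 \cdot 18 = \left(4 + 2 \cdot 3^{2}\right) 12 \cdot 18 = \left(4 + 2 \cdot 9\right) 12 \cdot 18 = \left(4 + 18\right) 12 \cdot 18 = 22 \cdot 12 \cdot 18 = 264 \cdot 18 = 4752$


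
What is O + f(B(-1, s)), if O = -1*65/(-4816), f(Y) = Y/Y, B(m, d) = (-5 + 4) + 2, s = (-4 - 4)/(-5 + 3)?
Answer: 4881/4816 ≈ 1.0135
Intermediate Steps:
s = 4 (s = -8/(-2) = -8*(-½) = 4)
B(m, d) = 1 (B(m, d) = -1 + 2 = 1)
f(Y) = 1
O = 65/4816 (O = -65*(-1/4816) = 65/4816 ≈ 0.013497)
O + f(B(-1, s)) = 65/4816 + 1 = 4881/4816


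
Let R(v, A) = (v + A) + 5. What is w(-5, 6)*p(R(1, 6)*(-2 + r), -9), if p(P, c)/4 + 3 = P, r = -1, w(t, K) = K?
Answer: -936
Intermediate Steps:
R(v, A) = 5 + A + v (R(v, A) = (A + v) + 5 = 5 + A + v)
p(P, c) = -12 + 4*P
w(-5, 6)*p(R(1, 6)*(-2 + r), -9) = 6*(-12 + 4*((5 + 6 + 1)*(-2 - 1))) = 6*(-12 + 4*(12*(-3))) = 6*(-12 + 4*(-36)) = 6*(-12 - 144) = 6*(-156) = -936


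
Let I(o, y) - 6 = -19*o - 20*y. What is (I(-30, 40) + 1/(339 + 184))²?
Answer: 13724356801/273529 ≈ 50175.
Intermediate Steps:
I(o, y) = 6 - 20*y - 19*o (I(o, y) = 6 + (-19*o - 20*y) = 6 + (-20*y - 19*o) = 6 - 20*y - 19*o)
(I(-30, 40) + 1/(339 + 184))² = ((6 - 20*40 - 19*(-30)) + 1/(339 + 184))² = ((6 - 800 + 570) + 1/523)² = (-224 + 1/523)² = (-117151/523)² = 13724356801/273529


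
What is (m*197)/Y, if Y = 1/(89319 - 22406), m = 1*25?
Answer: 329546525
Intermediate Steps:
m = 25
Y = 1/66913 ≈ 1.4945e-5
(m*197)/Y = (25*197)/(1/66913) = 4925*66913 = 329546525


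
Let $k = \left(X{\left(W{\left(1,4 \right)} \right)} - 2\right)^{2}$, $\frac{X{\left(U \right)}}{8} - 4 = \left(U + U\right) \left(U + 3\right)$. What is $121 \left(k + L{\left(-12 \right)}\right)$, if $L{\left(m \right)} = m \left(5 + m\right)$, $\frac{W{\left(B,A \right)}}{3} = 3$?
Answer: $373968408$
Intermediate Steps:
$W{\left(B,A \right)} = 9$ ($W{\left(B,A \right)} = 3 \cdot 3 = 9$)
$X{\left(U \right)} = 32 + 16 U \left(3 + U\right)$ ($X{\left(U \right)} = 32 + 8 \left(U + U\right) \left(U + 3\right) = 32 + 8 \cdot 2 U \left(3 + U\right) = 32 + 16 U \left(3 + U\right)$)
$k = 3090564$ ($k = \left(\left(32 + 16 \cdot 9^{2} + 48 \cdot 9\right) - 2\right)^{2} = \left(\left(32 + 16 \cdot 81 + 432\right) - 2\right)^{2} = \left(\left(32 + 1296 + 432\right) - 2\right)^{2} = \left(1760 - 2\right)^{2} = 1758^{2} = 3090564$)
$121 \left(k + L{\left(-12 \right)}\right) = 121 \left(3090564 - 12 \left(5 - 12\right)\right) = 121 \left(3090564 - -84\right) = 121 \left(3090564 + 84\right) = 121 \cdot 3090648 = 373968408$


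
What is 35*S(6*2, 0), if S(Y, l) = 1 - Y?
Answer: -385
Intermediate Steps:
35*S(6*2, 0) = 35*(1 - 6*2) = 35*(1 - 1*12) = 35*(1 - 12) = 35*(-11) = -385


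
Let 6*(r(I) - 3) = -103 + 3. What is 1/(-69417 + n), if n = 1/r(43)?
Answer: -41/2846100 ≈ -1.4406e-5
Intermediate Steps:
r(I) = -41/3 (r(I) = 3 + (-103 + 3)/6 = 3 + (⅙)*(-100) = 3 - 50/3 = -41/3)
n = -3/41 (n = 1/(-41/3) = -3/41 ≈ -0.073171)
1/(-69417 + n) = 1/(-69417 - 3/41) = 1/(-2846100/41) = -41/2846100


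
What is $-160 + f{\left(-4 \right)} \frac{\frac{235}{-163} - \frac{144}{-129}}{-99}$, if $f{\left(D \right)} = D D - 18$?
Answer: $- \frac{111027122}{693891} \approx -160.01$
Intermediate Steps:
$f{\left(D \right)} = -18 + D^{2}$ ($f{\left(D \right)} = D^{2} - 18 = -18 + D^{2}$)
$-160 + f{\left(-4 \right)} \frac{\frac{235}{-163} - \frac{144}{-129}}{-99} = -160 + \left(-18 + \left(-4\right)^{2}\right) \frac{\frac{235}{-163} - \frac{144}{-129}}{-99} = -160 + \left(-18 + 16\right) \left(235 \left(- \frac{1}{163}\right) - - \frac{48}{43}\right) \left(- \frac{1}{99}\right) = -160 - 2 \left(- \frac{235}{163} + \frac{48}{43}\right) \left(- \frac{1}{99}\right) = -160 - 2 \left(\left(- \frac{2281}{7009}\right) \left(- \frac{1}{99}\right)\right) = -160 - \frac{4562}{693891} = - \frac{111027122}{693891}$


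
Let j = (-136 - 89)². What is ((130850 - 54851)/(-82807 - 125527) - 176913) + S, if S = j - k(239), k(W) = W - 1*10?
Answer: -3765409811/29762 ≈ -1.2652e+5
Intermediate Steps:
k(W) = -10 + W (k(W) = W - 10 = -10 + W)
j = 50625 (j = (-225)² = 50625)
S = 50396 (S = 50625 - (-10 + 239) = 50625 - 1*229 = 50625 - 229 = 50396)
((130850 - 54851)/(-82807 - 125527) - 176913) + S = ((130850 - 54851)/(-82807 - 125527) - 176913) + 50396 = (75999/(-208334) - 176913) + 50396 = (75999*(-1/208334) - 176913) + 50396 = (-10857/29762 - 176913) + 50396 = -5265295563/29762 + 50396 = -3765409811/29762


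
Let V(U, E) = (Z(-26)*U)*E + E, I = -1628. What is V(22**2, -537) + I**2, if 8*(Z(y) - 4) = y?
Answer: 2454916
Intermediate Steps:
Z(y) = 4 + y/8
V(U, E) = E + 3*E*U/4 (V(U, E) = ((4 + (1/8)*(-26))*U)*E + E = ((4 - 13/4)*U)*E + E = (3*U/4)*E + E = 3*E*U/4 + E = E + 3*E*U/4)
V(22**2, -537) + I**2 = (1/4)*(-537)*(4 + 3*22**2) + (-1628)**2 = (1/4)*(-537)*(4 + 3*484) + 2650384 = (1/4)*(-537)*(4 + 1452) + 2650384 = (1/4)*(-537)*1456 + 2650384 = -195468 + 2650384 = 2454916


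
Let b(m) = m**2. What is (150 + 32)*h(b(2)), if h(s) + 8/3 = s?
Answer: 728/3 ≈ 242.67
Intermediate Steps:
h(s) = -8/3 + s
(150 + 32)*h(b(2)) = (150 + 32)*(-8/3 + 2**2) = 182*(-8/3 + 4) = 182*(4/3) = 728/3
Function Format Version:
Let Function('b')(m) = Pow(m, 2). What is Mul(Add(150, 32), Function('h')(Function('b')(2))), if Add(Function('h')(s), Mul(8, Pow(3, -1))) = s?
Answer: Rational(728, 3) ≈ 242.67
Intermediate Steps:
Function('h')(s) = Add(Rational(-8, 3), s)
Mul(Add(150, 32), Function('h')(Function('b')(2))) = Mul(Add(150, 32), Add(Rational(-8, 3), Pow(2, 2))) = Mul(182, Add(Rational(-8, 3), 4)) = Mul(182, Rational(4, 3)) = Rational(728, 3)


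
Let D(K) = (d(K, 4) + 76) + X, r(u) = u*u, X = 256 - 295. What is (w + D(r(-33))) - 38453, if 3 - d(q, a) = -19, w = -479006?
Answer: -517400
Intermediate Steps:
d(q, a) = 22 (d(q, a) = 3 - 1*(-19) = 3 + 19 = 22)
X = -39
r(u) = u²
D(K) = 59 (D(K) = (22 + 76) - 39 = 98 - 39 = 59)
(w + D(r(-33))) - 38453 = (-479006 + 59) - 38453 = -478947 - 38453 = -517400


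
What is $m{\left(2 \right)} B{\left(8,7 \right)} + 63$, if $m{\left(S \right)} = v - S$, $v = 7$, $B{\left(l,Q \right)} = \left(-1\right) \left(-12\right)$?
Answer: $123$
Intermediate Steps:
$B{\left(l,Q \right)} = 12$
$m{\left(S \right)} = 7 - S$
$m{\left(2 \right)} B{\left(8,7 \right)} + 63 = \left(7 - 2\right) 12 + 63 = 5 \cdot 12 + 63 = 60 + 63 = 123$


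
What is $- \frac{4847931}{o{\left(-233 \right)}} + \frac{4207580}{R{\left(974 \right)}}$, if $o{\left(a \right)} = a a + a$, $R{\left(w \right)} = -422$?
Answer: $- \frac{114745385681}{11405816} \approx -10060.0$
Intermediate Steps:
$o{\left(a \right)} = a + a^{2}$ ($o{\left(a \right)} = a^{2} + a = a + a^{2}$)
$- \frac{4847931}{o{\left(-233 \right)}} + \frac{4207580}{R{\left(974 \right)}} = - \frac{4847931}{\left(-233\right) \left(1 - 233\right)} + \frac{4207580}{-422} = - \frac{4847931}{\left(-233\right) \left(-232\right)} + 4207580 \left(- \frac{1}{422}\right) = - \frac{4847931}{54056} - \frac{2103790}{211} = - \frac{114745385681}{11405816}$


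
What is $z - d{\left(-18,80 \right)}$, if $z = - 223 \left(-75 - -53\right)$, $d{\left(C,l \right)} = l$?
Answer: $4826$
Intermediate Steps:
$z = 4906$ ($z = - 223 \left(-75 + 53\right) = \left(-223\right) \left(-22\right) = 4906$)
$z - d{\left(-18,80 \right)} = 4906 - 80 = 4826$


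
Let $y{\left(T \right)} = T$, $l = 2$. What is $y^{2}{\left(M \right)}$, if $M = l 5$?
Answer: $100$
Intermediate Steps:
$M = 10$ ($M = 2 \cdot 5 = 10$)
$y^{2}{\left(M \right)} = 10^{2} = 100$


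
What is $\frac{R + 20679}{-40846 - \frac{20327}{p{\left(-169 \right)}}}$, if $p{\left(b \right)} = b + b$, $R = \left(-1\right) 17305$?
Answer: $- \frac{1140412}{13785621} \approx -0.082725$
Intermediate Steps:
$R = -17305$
$p{\left(b \right)} = 2 b$
$\frac{R + 20679}{-40846 - \frac{20327}{p{\left(-169 \right)}}} = \frac{-17305 + 20679}{-40846 - \frac{20327}{2 \left(-169\right)}} = \frac{3374}{-40846 - \frac{20327}{-338}} = \frac{3374}{-40846 - - \frac{20327}{338}} = \frac{3374}{-40846 + \frac{20327}{338}} = \frac{3374}{- \frac{13785621}{338}} = 3374 \left(- \frac{338}{13785621}\right) = - \frac{1140412}{13785621}$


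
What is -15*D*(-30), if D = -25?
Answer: -11250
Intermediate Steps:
-15*D*(-30) = -15*(-25)*(-30) = 375*(-30) = -11250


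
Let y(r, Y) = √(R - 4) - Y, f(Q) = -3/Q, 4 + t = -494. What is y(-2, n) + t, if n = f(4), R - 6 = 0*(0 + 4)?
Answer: -1989/4 + √2 ≈ -495.84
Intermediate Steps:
t = -498 (t = -4 - 494 = -498)
R = 6 (R = 6 + 0*(0 + 4) = 6 + 0*4 = 6 + 0 = 6)
n = -¾ (n = -3/4 = -3*¼ = -¾ ≈ -0.75000)
y(r, Y) = √2 - Y (y(r, Y) = √(6 - 4) - Y = √2 - Y)
y(-2, n) + t = (√2 - 1*(-¾)) - 498 = (√2 + ¾) - 498 = (¾ + √2) - 498 = -1989/4 + √2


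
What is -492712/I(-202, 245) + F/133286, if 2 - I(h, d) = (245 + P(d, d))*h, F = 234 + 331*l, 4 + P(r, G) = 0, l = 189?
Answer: -15653649305/1622223906 ≈ -9.6495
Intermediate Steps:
P(r, G) = -4 (P(r, G) = -4 + 0 = -4)
F = 62793 (F = 234 + 331*189 = 234 + 62559 = 62793)
I(h, d) = 2 - 241*h (I(h, d) = 2 - (245 - 4)*h = 2 - 241*h)
-492712/I(-202, 245) + F/133286 = -492712/(2 - 241*(-202)) + 62793/133286 = -492712/(2 + 48682) + 62793*(1/133286) = -492712/48684 + 62793/133286 = -492712*1/48684 + 62793/133286 = -123178/12171 + 62793/133286 = -15653649305/1622223906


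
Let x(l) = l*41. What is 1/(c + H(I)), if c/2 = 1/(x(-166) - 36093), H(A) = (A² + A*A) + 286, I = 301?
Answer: 42899/7785653710 ≈ 5.5100e-6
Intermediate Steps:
H(A) = 286 + 2*A² (H(A) = (A² + A²) + 286 = 2*A² + 286 = 286 + 2*A²)
x(l) = 41*l
c = -2/42899 (c = 2/(41*(-166) - 36093) = 2/(-6806 - 36093) = 2/(-42899) = 2*(-1/42899) = -2/42899 ≈ -4.6621e-5)
1/(c + H(I)) = 1/(-2/42899 + (286 + 2*301²)) = 1/(-2/42899 + (286 + 2*90601)) = 1/(-2/42899 + (286 + 181202)) = 1/(-2/42899 + 181488) = 1/(7785653710/42899) = 42899/7785653710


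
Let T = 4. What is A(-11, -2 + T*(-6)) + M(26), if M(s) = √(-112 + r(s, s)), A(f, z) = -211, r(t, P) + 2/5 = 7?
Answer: -211 + I*√2635/5 ≈ -211.0 + 10.266*I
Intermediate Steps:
r(t, P) = 33/5 (r(t, P) = -⅖ + 7 = 33/5)
M(s) = I*√2635/5 (M(s) = √(-112 + 33/5) = √(-527/5) = I*√2635/5)
A(-11, -2 + T*(-6)) + M(26) = -211 + I*√2635/5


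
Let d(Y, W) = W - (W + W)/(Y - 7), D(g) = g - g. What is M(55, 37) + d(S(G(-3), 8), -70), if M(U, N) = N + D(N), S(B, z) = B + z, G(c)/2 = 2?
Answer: -5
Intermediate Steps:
D(g) = 0
G(c) = 4 (G(c) = 2*2 = 4)
d(Y, W) = W - 2*W/(-7 + Y)
M(U, N) = N (M(U, N) = N + 0 = N)
M(55, 37) + d(S(G(-3), 8), -70) = 37 - 70*(-9 + (4 + 8))/(-7 + (4 + 8)) = 37 - 70*(-9 + 12)/(-7 + 12) = 37 - 70*3/5 = 37 - 70*⅕*3 = 37 - 42 = -5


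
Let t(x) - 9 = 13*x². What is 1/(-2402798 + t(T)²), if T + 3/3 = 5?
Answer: -1/2355709 ≈ -4.2450e-7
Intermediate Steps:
T = 4 (T = -1 + 5 = 4)
t(x) = 9 + 13*x²
1/(-2402798 + t(T)²) = 1/(-2402798 + (9 + 13*4²)²) = 1/(-2402798 + (9 + 13*16)²) = 1/(-2402798 + (9 + 208)²) = 1/(-2402798 + 217²) = 1/(-2402798 + 47089) = 1/(-2355709) = -1/2355709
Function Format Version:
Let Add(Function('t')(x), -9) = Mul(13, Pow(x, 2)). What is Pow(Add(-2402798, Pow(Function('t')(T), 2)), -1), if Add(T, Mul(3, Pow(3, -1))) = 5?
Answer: Rational(-1, 2355709) ≈ -4.2450e-7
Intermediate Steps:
T = 4 (T = Add(-1, 5) = 4)
Function('t')(x) = Add(9, Mul(13, Pow(x, 2)))
Pow(Add(-2402798, Pow(Function('t')(T), 2)), -1) = Pow(Add(-2402798, Pow(Add(9, Mul(13, Pow(4, 2))), 2)), -1) = Pow(Add(-2402798, Pow(Add(9, Mul(13, 16)), 2)), -1) = Pow(Add(-2402798, Pow(Add(9, 208), 2)), -1) = Pow(Add(-2402798, Pow(217, 2)), -1) = Pow(Add(-2402798, 47089), -1) = Pow(-2355709, -1) = Rational(-1, 2355709)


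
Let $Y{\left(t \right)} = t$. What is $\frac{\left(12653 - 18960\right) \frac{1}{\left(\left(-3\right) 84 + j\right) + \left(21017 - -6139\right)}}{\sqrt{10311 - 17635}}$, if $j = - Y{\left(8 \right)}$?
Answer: $\frac{6307 i \sqrt{1831}}{98493152} \approx 0.0027401 i$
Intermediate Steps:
$j = -8$ ($j = \left(-1\right) 8 = -8$)
$\frac{\left(12653 - 18960\right) \frac{1}{\left(\left(-3\right) 84 + j\right) + \left(21017 - -6139\right)}}{\sqrt{10311 - 17635}} = \frac{\left(12653 - 18960\right) \frac{1}{\left(\left(-3\right) 84 - 8\right) + \left(21017 - -6139\right)}}{\sqrt{10311 - 17635}} = \frac{\left(-6307\right) \frac{1}{\left(-252 - 8\right) + \left(21017 + 6139\right)}}{\sqrt{-7324}} = \frac{\left(-6307\right) \frac{1}{-260 + 27156}}{2 i \sqrt{1831}} = - \frac{6307}{26896} \left(- \frac{i \sqrt{1831}}{3662}\right) = \left(-6307\right) \frac{1}{26896} \left(- \frac{i \sqrt{1831}}{3662}\right) = - \frac{6307 \left(- \frac{i \sqrt{1831}}{3662}\right)}{26896} = \frac{6307 i \sqrt{1831}}{98493152}$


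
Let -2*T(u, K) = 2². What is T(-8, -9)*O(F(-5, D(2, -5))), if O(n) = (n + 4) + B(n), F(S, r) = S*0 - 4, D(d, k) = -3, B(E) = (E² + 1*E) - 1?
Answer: -22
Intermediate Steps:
T(u, K) = -2 (T(u, K) = -½*2² = -½*4 = -2)
B(E) = -1 + E + E² (B(E) = (E² + E) - 1 = (E + E²) - 1 = -1 + E + E²)
F(S, r) = -4 (F(S, r) = 0 - 4 = -4)
O(n) = 3 + n² + 2*n (O(n) = (n + 4) + (-1 + n + n²) = (4 + n) + (-1 + n + n²) = 3 + n² + 2*n)
T(-8, -9)*O(F(-5, D(2, -5))) = -2*(3 + (-4)² + 2*(-4)) = -2*(3 + 16 - 8) = -2*11 = -22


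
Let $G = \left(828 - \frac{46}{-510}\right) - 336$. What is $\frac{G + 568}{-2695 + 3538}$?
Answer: $\frac{270323}{214965} \approx 1.2575$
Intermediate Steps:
$G = \frac{125483}{255}$ ($G = \left(828 - - \frac{23}{255}\right) - 336 = \left(828 + \frac{23}{255}\right) - 336 = \frac{211163}{255} - 336 = \frac{125483}{255} \approx 492.09$)
$\frac{G + 568}{-2695 + 3538} = \frac{\frac{125483}{255} + 568}{-2695 + 3538} = \frac{270323}{255 \cdot 843} = \frac{270323}{255} \cdot \frac{1}{843} = \frac{270323}{214965}$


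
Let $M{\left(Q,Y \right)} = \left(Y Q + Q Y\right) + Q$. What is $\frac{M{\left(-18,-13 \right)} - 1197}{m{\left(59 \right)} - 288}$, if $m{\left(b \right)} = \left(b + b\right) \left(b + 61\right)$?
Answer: $- \frac{249}{4624} \approx -0.053849$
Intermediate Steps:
$m{\left(b \right)} = 2 b \left(61 + b\right)$
$M{\left(Q,Y \right)} = Q + 2 Q Y$ ($M{\left(Q,Y \right)} = \left(Q Y + Q Y\right) + Q = 2 Q Y + Q = Q + 2 Q Y$)
$\frac{M{\left(-18,-13 \right)} - 1197}{m{\left(59 \right)} - 288} = \frac{- 18 \left(1 + 2 \left(-13\right)\right) - 1197}{2 \cdot 59 \left(61 + 59\right) - 288} = \frac{- 18 \left(1 - 26\right) - 1197}{2 \cdot 59 \cdot 120 - 288} = \frac{\left(-18\right) \left(-25\right) - 1197}{14160 - 288} = \frac{450 - 1197}{13872} = \left(-747\right) \frac{1}{13872} = - \frac{249}{4624}$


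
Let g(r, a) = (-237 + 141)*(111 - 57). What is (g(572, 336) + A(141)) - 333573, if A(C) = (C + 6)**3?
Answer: 2837766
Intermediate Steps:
A(C) = (6 + C)**3
g(r, a) = -5184 (g(r, a) = -96*54 = -5184)
(g(572, 336) + A(141)) - 333573 = (-5184 + (6 + 141)**3) - 333573 = (-5184 + 147**3) - 333573 = (-5184 + 3176523) - 333573 = 3171339 - 333573 = 2837766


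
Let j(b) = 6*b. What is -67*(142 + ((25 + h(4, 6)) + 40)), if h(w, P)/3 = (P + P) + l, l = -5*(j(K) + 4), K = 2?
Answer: -201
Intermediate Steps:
l = -80 (l = -5*(6*2 + 4) = -5*(12 + 4) = -5*16 = -80)
h(w, P) = -240 + 6*P (h(w, P) = 3*((P + P) - 80) = 3*(2*P - 80) = 3*(-80 + 2*P) = -240 + 6*P)
-67*(142 + ((25 + h(4, 6)) + 40)) = -67*(142 + ((25 + (-240 + 6*6)) + 40)) = -67*(142 + ((25 + (-240 + 36)) + 40)) = -67*(142 + ((25 - 204) + 40)) = -67*(142 + (-179 + 40)) = -67*(142 - 139) = -67*3 = -201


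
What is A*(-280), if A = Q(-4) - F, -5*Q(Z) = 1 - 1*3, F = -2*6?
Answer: -3472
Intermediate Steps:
F = -12
Q(Z) = 2/5 (Q(Z) = -(1 - 1*3)/5 = -(1 - 3)/5 = -1/5*(-2) = 2/5)
A = 62/5 (A = 2/5 - 1*(-12) = 2/5 + 12 = 62/5 ≈ 12.400)
A*(-280) = (62/5)*(-280) = -3472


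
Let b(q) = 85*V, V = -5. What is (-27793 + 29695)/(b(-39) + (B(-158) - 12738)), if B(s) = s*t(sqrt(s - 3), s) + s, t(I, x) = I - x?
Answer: -24272690/489920143 + 100172*I*sqrt(161)/489920143 ≈ -0.049544 + 0.0025944*I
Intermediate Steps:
B(s) = s + s*(sqrt(-3 + s) - s) (B(s) = s*(sqrt(s - 3) - s) + s = s*(sqrt(-3 + s) - s) + s = s + s*(sqrt(-3 + s) - s))
b(q) = -425 (b(q) = 85*(-5) = -425)
(-27793 + 29695)/(b(-39) + (B(-158) - 12738)) = (-27793 + 29695)/(-425 + (-158*(1 + sqrt(-3 - 158) - 1*(-158)) - 12738)) = 1902/(-425 + (-158*(1 + sqrt(-161) + 158) - 12738)) = 1902/(-425 + (-158*(1 + I*sqrt(161) + 158) - 12738)) = 1902/(-425 + (-158*(159 + I*sqrt(161)) - 12738)) = 1902/(-425 + ((-25122 - 158*I*sqrt(161)) - 12738)) = 1902/(-425 + (-37860 - 158*I*sqrt(161))) = 1902/(-38285 - 158*I*sqrt(161))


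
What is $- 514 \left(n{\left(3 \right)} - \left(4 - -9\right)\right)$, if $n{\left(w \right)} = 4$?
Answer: $4626$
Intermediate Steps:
$- 514 \left(n{\left(3 \right)} - \left(4 - -9\right)\right) = - 514 \left(4 - \left(4 - -9\right)\right) = - 514 \left(4 - \left(4 + 9\right)\right) = - 514 \left(4 - 13\right) = \left(-514\right) \left(-9\right) = 4626$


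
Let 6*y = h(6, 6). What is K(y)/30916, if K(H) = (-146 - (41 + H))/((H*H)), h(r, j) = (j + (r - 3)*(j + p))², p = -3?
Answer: -449/86951250 ≈ -5.1638e-6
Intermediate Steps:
h(r, j) = (j + (-3 + j)*(-3 + r))² (h(r, j) = (j + (r - 3)*(j - 3))² = (j + (-3 + r)*(-3 + j))² = (j + (-3 + j)*(-3 + r))²)
y = 75/2 (y = (9 - 3*6 - 2*6 + 6*6)²/6 = (9 - 18 - 12 + 36)²/6 = (⅙)*15² = (⅙)*225 = 75/2 ≈ 37.500)
K(H) = (-187 - H)/H² (K(H) = (-146 + (-41 - H))/(H²) = (-187 - H)/H²)
K(y)/30916 = ((-187 - 1*75/2)/(75/2)²)/30916 = (4*(-187 - 75/2)/5625)*(1/30916) = ((4/5625)*(-449/2))*(1/30916) = -898/5625*1/30916 = -449/86951250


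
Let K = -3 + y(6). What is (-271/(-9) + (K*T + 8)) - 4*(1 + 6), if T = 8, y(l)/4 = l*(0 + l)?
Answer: 10243/9 ≈ 1138.1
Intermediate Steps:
y(l) = 4*l**2 (y(l) = 4*(l*(0 + l)) = 4*(l*l) = 4*l**2)
K = 141 (K = -3 + 4*6**2 = -3 + 4*36 = -3 + 144 = 141)
(-271/(-9) + (K*T + 8)) - 4*(1 + 6) = (-271/(-9) + (141*8 + 8)) - 4*(1 + 6) = (-271*(-1/9) + (1128 + 8)) - 4*7 = (271/9 + 1136) - 28 = 10495/9 - 28 = 10243/9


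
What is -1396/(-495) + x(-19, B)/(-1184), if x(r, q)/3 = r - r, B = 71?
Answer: 1396/495 ≈ 2.8202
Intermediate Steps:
x(r, q) = 0 (x(r, q) = 3*(r - r) = 3*0 = 0)
-1396/(-495) + x(-19, B)/(-1184) = -1396/(-495) + 0/(-1184) = -1396*(-1/495) + 0*(-1/1184) = 1396/495 + 0 = 1396/495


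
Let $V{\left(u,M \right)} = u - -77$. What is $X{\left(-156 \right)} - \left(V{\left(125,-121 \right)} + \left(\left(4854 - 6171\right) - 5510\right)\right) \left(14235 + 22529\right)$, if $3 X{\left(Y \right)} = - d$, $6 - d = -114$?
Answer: $243561460$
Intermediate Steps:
$V{\left(u,M \right)} = 77 + u$ ($V{\left(u,M \right)} = u + 77 = 77 + u$)
$d = 120$ ($d = 6 - -114 = 6 + 114 = 120$)
$X{\left(Y \right)} = -40$ ($X{\left(Y \right)} = \frac{\left(-1\right) 120}{3} = \frac{1}{3} \left(-120\right) = -40$)
$X{\left(-156 \right)} - \left(V{\left(125,-121 \right)} + \left(\left(4854 - 6171\right) - 5510\right)\right) \left(14235 + 22529\right) = -40 - \left(\left(77 + 125\right) + \left(\left(4854 - 6171\right) - 5510\right)\right) \left(14235 + 22529\right) = -40 - \left(202 - 6827\right) 36764 = -40 - \left(-6625\right) 36764 = -40 - -243561500 = -40 + 243561500 = 243561460$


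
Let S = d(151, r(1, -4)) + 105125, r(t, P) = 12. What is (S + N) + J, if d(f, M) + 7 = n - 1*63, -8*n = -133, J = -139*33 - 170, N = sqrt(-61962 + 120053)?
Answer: 802517/8 + sqrt(58091) ≈ 1.0056e+5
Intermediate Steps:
N = sqrt(58091) ≈ 241.02
J = -4757 (J = -4587 - 170 = -4757)
n = 133/8 (n = -1/8*(-133) = 133/8 ≈ 16.625)
d(f, M) = -427/8 (d(f, M) = -7 + (133/8 - 1*63) = -7 + (133/8 - 63) = -7 - 371/8 = -427/8)
S = 840573/8 (S = -427/8 + 105125 = 840573/8 ≈ 1.0507e+5)
(S + N) + J = (840573/8 + sqrt(58091)) - 4757 = 802517/8 + sqrt(58091)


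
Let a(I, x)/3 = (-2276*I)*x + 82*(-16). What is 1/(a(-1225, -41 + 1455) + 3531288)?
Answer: 1/11830647552 ≈ 8.4526e-11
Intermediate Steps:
a(I, x) = -3936 - 6828*I*x (a(I, x) = 3*((-2276*I)*x + 82*(-16)) = 3*(-2276*I*x - 1312) = 3*(-1312 - 2276*I*x) = -3936 - 6828*I*x)
1/(a(-1225, -41 + 1455) + 3531288) = 1/((-3936 - 6828*(-1225)*(-41 + 1455)) + 3531288) = 1/((-3936 - 6828*(-1225)*1414) + 3531288) = 1/((-3936 + 11827120200) + 3531288) = 1/(11827116264 + 3531288) = 1/11830647552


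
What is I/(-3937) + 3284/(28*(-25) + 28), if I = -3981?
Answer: -2563469/661416 ≈ -3.8757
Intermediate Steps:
I/(-3937) + 3284/(28*(-25) + 28) = -3981/(-3937) + 3284/(28*(-25) + 28) = -3981*(-1/3937) + 3284/(-700 + 28) = 3981/3937 + 3284/(-672) = 3981/3937 + 3284*(-1/672) = 3981/3937 - 821/168 = -2563469/661416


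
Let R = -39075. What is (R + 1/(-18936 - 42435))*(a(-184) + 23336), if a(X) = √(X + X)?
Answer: -55961404131536/61371 - 9592287304*I*√23/61371 ≈ -9.1185e+8 - 7.4959e+5*I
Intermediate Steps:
a(X) = √2*√X (a(X) = √(2*X) = √2*√X)
(R + 1/(-18936 - 42435))*(a(-184) + 23336) = (-39075 + 1/(-18936 - 42435))*(√2*√(-184) + 23336) = (-39075 + 1/(-61371))*(√2*(2*I*√46) + 23336) = (-39075 - 1/61371)*(4*I*√23 + 23336) = -2398071826*(23336 + 4*I*√23)/61371 = -55961404131536/61371 - 9592287304*I*√23/61371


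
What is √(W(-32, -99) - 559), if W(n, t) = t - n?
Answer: I*√626 ≈ 25.02*I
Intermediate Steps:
√(W(-32, -99) - 559) = √((-99 - 1*(-32)) - 559) = √((-99 + 32) - 559) = √(-67 - 559) = √(-626) = I*√626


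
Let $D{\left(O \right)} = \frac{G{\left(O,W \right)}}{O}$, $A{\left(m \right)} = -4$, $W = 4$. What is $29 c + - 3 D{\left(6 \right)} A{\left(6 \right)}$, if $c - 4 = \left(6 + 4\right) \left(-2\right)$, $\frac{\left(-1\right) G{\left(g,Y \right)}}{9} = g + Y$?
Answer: $-644$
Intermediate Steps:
$G{\left(g,Y \right)} = - 9 Y - 9 g$ ($G{\left(g,Y \right)} = - 9 \left(g + Y\right) = - 9 \left(Y + g\right) = - 9 Y - 9 g$)
$D{\left(O \right)} = \frac{-36 - 9 O}{O}$ ($D{\left(O \right)} = \frac{\left(-9\right) 4 - 9 O}{O} = \frac{-36 - 9 O}{O}$)
$c = -16$ ($c = 4 + \left(6 + 4\right) \left(-2\right) = 4 + 10 \left(-2\right) = 4 - 20 = -16$)
$29 c + - 3 D{\left(6 \right)} A{\left(6 \right)} = 29 \left(-16\right) + - 3 \left(-9 - \frac{36}{6}\right) \left(-4\right) = -464 + - 3 \left(-9 - 6\right) \left(-4\right) = -464 + \left(-3\right) \left(-15\right) \left(-4\right) = -464 + 45 \left(-4\right) = -464 - 180 = -644$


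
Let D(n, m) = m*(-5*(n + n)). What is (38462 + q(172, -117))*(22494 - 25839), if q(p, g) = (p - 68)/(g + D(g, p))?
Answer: -663475855150/5157 ≈ -1.2866e+8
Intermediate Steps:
D(n, m) = -10*m*n (D(n, m) = m*(-10*n) = -10*m*n)
q(p, g) = (-68 + p)/(g - 10*g*p) (q(p, g) = (p - 68)/(g - 10*p*g) = (-68 + p)/(g - 10*g*p))
(38462 + q(172, -117))*(22494 - 25839) = (38462 + (68 - 1*172)/((-117)*(-1 + 10*172)))*(22494 - 25839) = (38462 - (68 - 172)/(117*(-1 + 1720)))*(-3345) = (38462 - 1/117*(-104)/1719)*(-3345) = (38462 - 1/117*1/1719*(-104))*(-3345) = (38462 + 8/15471)*(-3345) = (595045610/15471)*(-3345) = -663475855150/5157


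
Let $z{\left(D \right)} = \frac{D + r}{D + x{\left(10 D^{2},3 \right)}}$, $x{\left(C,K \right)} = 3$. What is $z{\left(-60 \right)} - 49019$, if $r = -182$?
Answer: $- \frac{2793841}{57} \approx -49015.0$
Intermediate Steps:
$z{\left(D \right)} = \frac{-182 + D}{3 + D}$ ($z{\left(D \right)} = \frac{D - 182}{D + 3} = \frac{-182 + D}{3 + D}$)
$z{\left(-60 \right)} - 49019 = \frac{-182 - 60}{3 - 60} - 49019 = \frac{1}{-57} \left(-242\right) - 49019 = \left(- \frac{1}{57}\right) \left(-242\right) - 49019 = \frac{242}{57} - 49019 = - \frac{2793841}{57}$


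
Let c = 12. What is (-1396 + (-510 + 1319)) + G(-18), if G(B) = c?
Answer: -575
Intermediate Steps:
G(B) = 12
(-1396 + (-510 + 1319)) + G(-18) = (-1396 + (-510 + 1319)) + 12 = (-1396 + 809) + 12 = -587 + 12 = -575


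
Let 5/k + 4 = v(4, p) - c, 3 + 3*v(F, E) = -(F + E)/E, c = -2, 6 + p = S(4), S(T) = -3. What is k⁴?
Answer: 332150625/54700816 ≈ 6.0721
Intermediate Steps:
p = -9 (p = -6 - 3 = -9)
v(F, E) = -1 - (E + F)/(3*E) (v(F, E) = -1 + (-(F + E)/E)/3 = -1 + (-(E + F)/E)/3 = -1 - (E + F)/(3*E))
k = -135/86 (k = 5/(-4 + ((⅓)*(-1*4 - 4*(-9))/(-9) - 1*(-2))) = 5/(-4 + ((⅓)*(-⅑)*(-4 + 36) + 2)) = 5/(-4 + ((⅓)*(-⅑)*32 + 2)) = 5/(-4 + (-32/27 + 2)) = 5/(-4 + 22/27) = 5/(-86/27) = 5*(-27/86) = -135/86 ≈ -1.5698)
k⁴ = (-135/86)⁴ = 332150625/54700816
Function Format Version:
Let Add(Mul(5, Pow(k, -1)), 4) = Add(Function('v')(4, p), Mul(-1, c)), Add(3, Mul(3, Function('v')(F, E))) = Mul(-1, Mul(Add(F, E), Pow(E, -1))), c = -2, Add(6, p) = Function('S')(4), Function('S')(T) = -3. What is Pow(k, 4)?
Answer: Rational(332150625, 54700816) ≈ 6.0721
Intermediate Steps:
p = -9 (p = Add(-6, -3) = -9)
Function('v')(F, E) = Add(-1, Mul(Rational(-1, 3), Pow(E, -1), Add(E, F))) (Function('v')(F, E) = Add(-1, Mul(Rational(1, 3), Mul(-1, Mul(Add(F, E), Pow(E, -1))))) = Add(-1, Mul(Rational(1, 3), Mul(-1, Mul(Add(E, F), Pow(E, -1))))) = Add(-1, Mul(Rational(1, 3), Mul(-1, Mul(Pow(E, -1), Add(E, F))))) = Add(-1, Mul(Rational(1, 3), Mul(-1, Pow(E, -1), Add(E, F)))) = Add(-1, Mul(Rational(-1, 3), Pow(E, -1), Add(E, F))))
k = Rational(-135, 86) (k = Mul(5, Pow(Add(-4, Add(Mul(Rational(1, 3), Pow(-9, -1), Add(Mul(-1, 4), Mul(-4, -9))), Mul(-1, -2))), -1)) = Mul(5, Pow(Add(-4, Add(Mul(Rational(1, 3), Rational(-1, 9), Add(-4, 36)), 2)), -1)) = Mul(5, Pow(Add(-4, Add(Mul(Rational(1, 3), Rational(-1, 9), 32), 2)), -1)) = Mul(5, Pow(Add(-4, Add(Rational(-32, 27), 2)), -1)) = Mul(5, Pow(Add(-4, Rational(22, 27)), -1)) = Mul(5, Pow(Rational(-86, 27), -1)) = Mul(5, Rational(-27, 86)) = Rational(-135, 86) ≈ -1.5698)
Pow(k, 4) = Pow(Rational(-135, 86), 4) = Rational(332150625, 54700816)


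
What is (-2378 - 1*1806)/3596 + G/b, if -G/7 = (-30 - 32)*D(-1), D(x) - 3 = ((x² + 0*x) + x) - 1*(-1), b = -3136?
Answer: -86445/50344 ≈ -1.7171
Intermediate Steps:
D(x) = 4 + x + x² (D(x) = 3 + (((x² + 0*x) + x) - 1*(-1)) = 3 + (((x² + 0) + x) + 1) = 3 + ((x² + x) + 1) = 3 + ((x + x²) + 1) = 3 + (1 + x + x²) = 4 + x + x²)
G = 1736 (G = -7*(-30 - 32)*(4 - 1 + (-1)²) = -(-434)*(4 - 1 + 1) = -(-434)*4 = -7*(-248) = 1736)
(-2378 - 1*1806)/3596 + G/b = (-2378 - 1*1806)/3596 + 1736/(-3136) = (-2378 - 1806)*(1/3596) + 1736*(-1/3136) = -4184*1/3596 - 31/56 = -1046/899 - 31/56 = -86445/50344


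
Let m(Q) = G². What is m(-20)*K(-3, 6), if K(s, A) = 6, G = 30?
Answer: 5400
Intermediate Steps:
m(Q) = 900 (m(Q) = 30² = 900)
m(-20)*K(-3, 6) = 900*6 = 5400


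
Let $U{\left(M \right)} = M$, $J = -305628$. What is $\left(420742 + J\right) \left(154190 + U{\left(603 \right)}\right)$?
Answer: $17818841402$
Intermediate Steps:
$\left(420742 + J\right) \left(154190 + U{\left(603 \right)}\right) = \left(420742 - 305628\right) \left(154190 + 603\right) = 115114 \cdot 154793 = 17818841402$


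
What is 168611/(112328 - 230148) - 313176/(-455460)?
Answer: -664952829/894371620 ≈ -0.74349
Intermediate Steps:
168611/(112328 - 230148) - 313176/(-455460) = 168611/(-117820) - 313176*(-1/455460) = 168611*(-1/117820) + 26098/37955 = -168611/117820 + 26098/37955 = -664952829/894371620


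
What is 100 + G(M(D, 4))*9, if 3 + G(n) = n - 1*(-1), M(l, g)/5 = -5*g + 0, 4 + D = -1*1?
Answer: -818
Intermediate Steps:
D = -5 (D = -4 - 1*1 = -4 - 1 = -5)
M(l, g) = -25*g (M(l, g) = 5*(-5*g + 0) = 5*(-5*g) = -25*g)
G(n) = -2 + n (G(n) = -3 + (n - 1*(-1)) = -3 + (n + 1) = -3 + (1 + n) = -2 + n)
100 + G(M(D, 4))*9 = 100 + (-2 - 25*4)*9 = 100 + (-2 - 100)*9 = 100 - 102*9 = 100 - 918 = -818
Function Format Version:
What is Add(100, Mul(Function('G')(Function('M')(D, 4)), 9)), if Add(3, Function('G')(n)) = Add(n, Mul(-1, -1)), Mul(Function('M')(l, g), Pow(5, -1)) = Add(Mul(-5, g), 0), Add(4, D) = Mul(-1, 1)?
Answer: -818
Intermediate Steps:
D = -5 (D = Add(-4, Mul(-1, 1)) = Add(-4, -1) = -5)
Function('M')(l, g) = Mul(-25, g) (Function('M')(l, g) = Mul(5, Add(Mul(-5, g), 0)) = Mul(5, Mul(-5, g)) = Mul(-25, g))
Function('G')(n) = Add(-2, n) (Function('G')(n) = Add(-3, Add(n, Mul(-1, -1))) = Add(-3, Add(n, 1)) = Add(-3, Add(1, n)) = Add(-2, n))
Add(100, Mul(Function('G')(Function('M')(D, 4)), 9)) = Add(100, Mul(Add(-2, Mul(-25, 4)), 9)) = Add(100, Mul(Add(-2, -100), 9)) = Add(100, Mul(-102, 9)) = Add(100, -918) = -818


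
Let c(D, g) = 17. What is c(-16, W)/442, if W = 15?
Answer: 1/26 ≈ 0.038462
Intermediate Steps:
c(-16, W)/442 = 17/442 = 17*(1/442) = 1/26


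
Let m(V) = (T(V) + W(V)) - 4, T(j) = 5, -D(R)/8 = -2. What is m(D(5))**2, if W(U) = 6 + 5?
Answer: 144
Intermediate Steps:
D(R) = 16 (D(R) = -8*(-2) = 16)
W(U) = 11
m(V) = 12 (m(V) = (5 + 11) - 4 = 16 - 4 = 12)
m(D(5))**2 = 12**2 = 144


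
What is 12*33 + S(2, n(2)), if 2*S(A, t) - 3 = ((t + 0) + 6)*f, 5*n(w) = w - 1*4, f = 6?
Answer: 4143/10 ≈ 414.30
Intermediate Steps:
n(w) = -⅘ + w/5 (n(w) = (w - 1*4)/5 = (w - 4)/5 = (-4 + w)/5 = -⅘ + w/5)
S(A, t) = 39/2 + 3*t (S(A, t) = 3/2 + (((t + 0) + 6)*6)/2 = 3/2 + ((t + 6)*6)/2 = 3/2 + ((6 + t)*6)/2 = 3/2 + (36 + 6*t)/2 = 3/2 + (18 + 3*t) = 39/2 + 3*t)
12*33 + S(2, n(2)) = 12*33 + (39/2 + 3*(-⅘ + (⅕)*2)) = 396 + (39/2 + 3*(-⅘ + ⅖)) = 396 + (39/2 + 3*(-⅖)) = 396 + (39/2 - 6/5) = 396 + 183/10 = 4143/10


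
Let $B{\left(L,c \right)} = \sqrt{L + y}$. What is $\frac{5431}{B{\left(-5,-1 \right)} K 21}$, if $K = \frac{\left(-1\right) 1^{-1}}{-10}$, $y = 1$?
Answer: $- \frac{27155 i}{21} \approx - 1293.1 i$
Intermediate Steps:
$B{\left(L,c \right)} = \sqrt{1 + L}$ ($B{\left(L,c \right)} = \sqrt{L + 1} = \sqrt{1 + L}$)
$K = \frac{1}{10}$ ($K = \left(-1\right) 1 \left(- \frac{1}{10}\right) = \left(-1\right) \left(- \frac{1}{10}\right) = \frac{1}{10} \approx 0.1$)
$\frac{5431}{B{\left(-5,-1 \right)} K 21} = \frac{5431}{\sqrt{1 - 5} \cdot \frac{1}{10} \cdot 21} = \frac{5431}{\sqrt{-4} \cdot \frac{1}{10} \cdot 21} = \frac{5431}{2 i \frac{1}{10} \cdot 21} = \frac{5431}{\frac{i}{5} \cdot 21} = \frac{5431}{\frac{21}{5} i} = 5431 \left(- \frac{5 i}{21}\right) = - \frac{27155 i}{21}$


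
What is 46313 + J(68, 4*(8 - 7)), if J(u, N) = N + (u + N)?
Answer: 46389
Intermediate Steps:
J(u, N) = u + 2*N (J(u, N) = N + (N + u) = u + 2*N)
46313 + J(68, 4*(8 - 7)) = 46313 + (68 + 2*(4*(8 - 7))) = 46313 + (68 + 2*(4*1)) = 46313 + (68 + 2*4) = 46313 + (68 + 8) = 46313 + 76 = 46389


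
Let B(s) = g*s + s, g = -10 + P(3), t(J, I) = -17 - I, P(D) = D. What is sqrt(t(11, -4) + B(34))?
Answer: I*sqrt(217) ≈ 14.731*I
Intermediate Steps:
g = -7 (g = -10 + 3 = -7)
B(s) = -6*s (B(s) = -7*s + s = -6*s)
sqrt(t(11, -4) + B(34)) = sqrt((-17 - 1*(-4)) - 6*34) = sqrt((-17 + 4) - 204) = sqrt(-13 - 204) = sqrt(-217) = I*sqrt(217)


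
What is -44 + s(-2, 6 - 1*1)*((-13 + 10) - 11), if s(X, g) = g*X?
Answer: 96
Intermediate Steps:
s(X, g) = X*g
-44 + s(-2, 6 - 1*1)*((-13 + 10) - 11) = -44 + (-2*(6 - 1*1))*((-13 + 10) - 11) = -44 + (-2*(6 - 1))*(-3 - 11) = -44 - 2*5*(-14) = -44 - 10*(-14) = -44 + 140 = 96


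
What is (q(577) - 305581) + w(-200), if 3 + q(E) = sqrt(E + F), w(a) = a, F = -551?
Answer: -305784 + sqrt(26) ≈ -3.0578e+5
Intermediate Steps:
q(E) = -3 + sqrt(-551 + E) (q(E) = -3 + sqrt(E - 551) = -3 + sqrt(-551 + E))
(q(577) - 305581) + w(-200) = ((-3 + sqrt(-551 + 577)) - 305581) - 200 = ((-3 + sqrt(26)) - 305581) - 200 = (-305584 + sqrt(26)) - 200 = -305784 + sqrt(26)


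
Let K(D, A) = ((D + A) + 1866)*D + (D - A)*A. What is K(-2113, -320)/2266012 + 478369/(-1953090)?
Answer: 1188277756681/2212862688540 ≈ 0.53699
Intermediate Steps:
K(D, A) = A*(D - A) + D*(1866 + A + D) (K(D, A) = ((A + D) + 1866)*D + A*(D - A) = (1866 + A + D)*D + A*(D - A) = D*(1866 + A + D) + A*(D - A) = A*(D - A) + D*(1866 + A + D))
K(-2113, -320)/2266012 + 478369/(-1953090) = ((-2113)**2 - 1*(-320)**2 + 1866*(-2113) + 2*(-320)*(-2113))/2266012 + 478369/(-1953090) = (4464769 - 1*102400 - 3942858 + 1352320)*(1/2266012) + 478369*(-1/1953090) = (4464769 - 102400 - 3942858 + 1352320)*(1/2266012) - 478369/1953090 = 1771831*(1/2266012) - 478369/1953090 = 1771831/2266012 - 478369/1953090 = 1188277756681/2212862688540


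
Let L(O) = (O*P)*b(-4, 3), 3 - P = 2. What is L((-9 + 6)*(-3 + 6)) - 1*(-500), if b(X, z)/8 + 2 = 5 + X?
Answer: 572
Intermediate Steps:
b(X, z) = 24 + 8*X (b(X, z) = -16 + 8*(5 + X) = -16 + (40 + 8*X) = 24 + 8*X)
P = 1 (P = 3 - 1*2 = 3 - 2 = 1)
L(O) = -8*O (L(O) = (O*1)*(24 + 8*(-4)) = O*(24 - 32) = O*(-8) = -8*O)
L((-9 + 6)*(-3 + 6)) - 1*(-500) = -8*(-9 + 6)*(-3 + 6) - 1*(-500) = -(-24)*3 + 500 = -8*(-9) + 500 = 72 + 500 = 572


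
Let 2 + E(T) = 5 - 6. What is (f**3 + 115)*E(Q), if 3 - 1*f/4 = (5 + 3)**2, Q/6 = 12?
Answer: 43580007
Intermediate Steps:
Q = 72 (Q = 6*12 = 72)
E(T) = -3 (E(T) = -2 + (5 - 6) = -2 - 1 = -3)
f = -244 (f = 12 - 4*(5 + 3)**2 = 12 - 4*8**2 = 12 - 4*64 = 12 - 256 = -244)
(f**3 + 115)*E(Q) = ((-244)**3 + 115)*(-3) = (-14526784 + 115)*(-3) = -14526669*(-3) = 43580007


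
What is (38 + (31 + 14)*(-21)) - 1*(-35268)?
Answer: 34361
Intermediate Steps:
(38 + (31 + 14)*(-21)) - 1*(-35268) = (38 + 45*(-21)) + 35268 = (38 - 945) + 35268 = -907 + 35268 = 34361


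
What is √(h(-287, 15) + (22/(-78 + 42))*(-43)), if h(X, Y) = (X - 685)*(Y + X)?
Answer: √9518770/6 ≈ 514.21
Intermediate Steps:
h(X, Y) = (-685 + X)*(X + Y)
√(h(-287, 15) + (22/(-78 + 42))*(-43)) = √(((-287)² - 685*(-287) - 685*15 - 287*15) + (22/(-78 + 42))*(-43)) = √((82369 + 196595 - 10275 - 4305) + (22/(-36))*(-43)) = √(264384 + (22*(-1/36))*(-43)) = √(264384 - 11/18*(-43)) = √(264384 + 473/18) = √(4759385/18) = √9518770/6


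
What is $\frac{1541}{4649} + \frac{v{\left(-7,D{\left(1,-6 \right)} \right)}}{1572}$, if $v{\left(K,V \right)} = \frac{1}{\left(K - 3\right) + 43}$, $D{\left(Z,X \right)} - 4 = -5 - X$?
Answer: $\frac{79945565}{241171524} \approx 0.33149$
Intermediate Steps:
$D{\left(Z,X \right)} = -1 - X$ ($D{\left(Z,X \right)} = 4 - \left(5 + X\right) = -1 - X$)
$v{\left(K,V \right)} = \frac{1}{40 + K}$ ($v{\left(K,V \right)} = \frac{1}{\left(-3 + K\right) + 43} = \frac{1}{40 + K}$)
$\frac{1541}{4649} + \frac{v{\left(-7,D{\left(1,-6 \right)} \right)}}{1572} = \frac{1541}{4649} + \frac{1}{\left(40 - 7\right) 1572} = 1541 \cdot \frac{1}{4649} + \frac{1}{33} \cdot \frac{1}{1572} = \frac{1541}{4649} + \frac{1}{33} \cdot \frac{1}{1572} = \frac{1541}{4649} + \frac{1}{51876} = \frac{79945565}{241171524}$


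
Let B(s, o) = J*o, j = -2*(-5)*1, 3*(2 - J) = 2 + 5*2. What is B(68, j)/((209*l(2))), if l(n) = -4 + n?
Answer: 10/209 ≈ 0.047847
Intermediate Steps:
J = -2 (J = 2 - (2 + 5*2)/3 = 2 - (2 + 10)/3 = 2 - ⅓*12 = 2 - 4 = -2)
j = 10 (j = 10*1 = 10)
B(s, o) = -2*o
B(68, j)/((209*l(2))) = (-2*10)/((209*(-4 + 2))) = -20/(209*(-2)) = -20/(-418) = -20*(-1/418) = 10/209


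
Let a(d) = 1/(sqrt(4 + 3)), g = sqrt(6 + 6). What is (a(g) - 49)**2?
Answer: (343 - sqrt(7))**2/49 ≈ 2364.1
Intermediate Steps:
g = 2*sqrt(3) (g = sqrt(12) = 2*sqrt(3) ≈ 3.4641)
a(d) = sqrt(7)/7 (a(d) = 1/(sqrt(7)) = sqrt(7)/7)
(a(g) - 49)**2 = (sqrt(7)/7 - 49)**2 = (-49 + sqrt(7)/7)**2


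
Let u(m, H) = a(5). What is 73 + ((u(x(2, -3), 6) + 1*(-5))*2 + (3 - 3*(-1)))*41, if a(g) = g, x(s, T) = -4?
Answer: 319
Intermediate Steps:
u(m, H) = 5
73 + ((u(x(2, -3), 6) + 1*(-5))*2 + (3 - 3*(-1)))*41 = 73 + ((5 + 1*(-5))*2 + (3 - 3*(-1)))*41 = 73 + ((5 - 5)*2 + (3 + 3))*41 = 73 + (0*2 + 6)*41 = 73 + (0 + 6)*41 = 73 + 6*41 = 73 + 246 = 319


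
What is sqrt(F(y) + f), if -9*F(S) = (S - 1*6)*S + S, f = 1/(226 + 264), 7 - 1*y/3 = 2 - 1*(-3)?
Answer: I*sqrt(29310)/210 ≈ 0.81525*I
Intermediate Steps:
y = 6 (y = 21 - 3*(2 - 1*(-3)) = 21 - 3*(2 + 3) = 21 - 3*5 = 21 - 15 = 6)
f = 1/490 ≈ 0.0020408
F(S) = -S/9 - S*(-6 + S)/9 (F(S) = -((S - 1*6)*S + S)/9 = -((S - 6)*S + S)/9 = -((-6 + S)*S + S)/9 = -(S*(-6 + S) + S)/9 = -(S + S*(-6 + S))/9 = -S/9 - S*(-6 + S)/9)
sqrt(F(y) + f) = sqrt((1/9)*6*(5 - 1*6) + 1/490) = sqrt((1/9)*6*(5 - 6) + 1/490) = sqrt((1/9)*6*(-1) + 1/490) = sqrt(-2/3 + 1/490) = sqrt(-977/1470) = I*sqrt(29310)/210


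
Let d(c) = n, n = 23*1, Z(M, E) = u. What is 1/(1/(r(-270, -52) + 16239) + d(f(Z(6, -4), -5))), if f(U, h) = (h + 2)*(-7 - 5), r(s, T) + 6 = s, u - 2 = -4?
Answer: 15963/367150 ≈ 0.043478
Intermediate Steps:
u = -2 (u = 2 - 4 = -2)
r(s, T) = -6 + s
Z(M, E) = -2
n = 23
f(U, h) = -24 - 12*h (f(U, h) = (2 + h)*(-12) = -24 - 12*h)
d(c) = 23
1/(1/(r(-270, -52) + 16239) + d(f(Z(6, -4), -5))) = 1/(1/((-6 - 270) + 16239) + 23) = 1/(1/(-276 + 16239) + 23) = 1/(1/15963 + 23) = 1/(367150/15963) = 15963/367150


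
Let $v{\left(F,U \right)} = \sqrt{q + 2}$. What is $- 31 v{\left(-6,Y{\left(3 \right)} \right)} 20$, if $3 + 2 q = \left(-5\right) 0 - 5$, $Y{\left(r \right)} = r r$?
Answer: $- 620 i \sqrt{2} \approx - 876.81 i$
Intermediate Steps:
$Y{\left(r \right)} = r^{2}$
$q = -4$ ($q = - \frac{3}{2} + \frac{\left(-5\right) 0 - 5}{2} = - \frac{3}{2} + \frac{0 - 5}{2} = - \frac{3}{2} + \frac{1}{2} \left(-5\right) = - \frac{3}{2} - \frac{5}{2} = -4$)
$v{\left(F,U \right)} = i \sqrt{2}$ ($v{\left(F,U \right)} = \sqrt{-4 + 2} = \sqrt{-2} = i \sqrt{2}$)
$- 31 v{\left(-6,Y{\left(3 \right)} \right)} 20 = - 31 i \sqrt{2} \cdot 20 = - 620 i \sqrt{2}$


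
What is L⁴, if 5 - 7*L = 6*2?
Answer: 1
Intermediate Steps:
L = -1 (L = 5/7 - 6*2/7 = 5/7 - ⅐*12 = 5/7 - 12/7 = -1)
L⁴ = (-1)⁴ = 1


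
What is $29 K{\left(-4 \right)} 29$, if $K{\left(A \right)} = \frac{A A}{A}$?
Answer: $-3364$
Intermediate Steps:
$K{\left(A \right)} = A$ ($K{\left(A \right)} = \frac{A^{2}}{A} = A$)
$29 K{\left(-4 \right)} 29 = 29 \left(-4\right) 29 = \left(-116\right) 29 = -3364$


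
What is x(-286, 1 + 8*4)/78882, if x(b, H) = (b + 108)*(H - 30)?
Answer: -89/13147 ≈ -0.0067696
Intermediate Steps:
x(b, H) = (-30 + H)*(108 + b) (x(b, H) = (108 + b)*(-30 + H) = (-30 + H)*(108 + b))
x(-286, 1 + 8*4)/78882 = (-3240 - 30*(-286) + 108*(1 + 8*4) + (1 + 8*4)*(-286))/78882 = (-3240 + 8580 + 108*(1 + 32) + (1 + 32)*(-286))*(1/78882) = (-3240 + 8580 + 108*33 + 33*(-286))*(1/78882) = (-3240 + 8580 + 3564 - 9438)*(1/78882) = -534*1/78882 = -89/13147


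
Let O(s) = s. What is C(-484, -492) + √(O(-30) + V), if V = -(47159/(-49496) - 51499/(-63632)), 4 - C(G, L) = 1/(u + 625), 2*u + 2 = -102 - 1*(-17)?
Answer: 4650/1163 + I*√289221713327680753/98422796 ≈ 3.9983 + 5.4641*I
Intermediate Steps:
u = -87/2 (u = -1 + (-102 - 1*(-17))/2 = -1 + (-102 + 17)/2 = -1 + (½)*(-85) = -1 - 85/2 = -87/2 ≈ -43.500)
C(G, L) = 4650/1163 (C(G, L) = 4 - 1/(-87/2 + 625) = 4 - 1/1163/2 = 4 - 1*2/1163 = 4 - 2/1163 = 4650/1163)
V = 56478373/393691184 (V = -(47159*(-1/49496) - 51499*(-1/63632)) = -(-47159/49496 + 51499/63632) = -1*(-56478373/393691184) = 56478373/393691184 ≈ 0.14346)
C(-484, -492) + √(O(-30) + V) = 4650/1163 + √(-30 + 56478373/393691184) = 4650/1163 + √(-11754257147/393691184) = 4650/1163 + I*√289221713327680753/98422796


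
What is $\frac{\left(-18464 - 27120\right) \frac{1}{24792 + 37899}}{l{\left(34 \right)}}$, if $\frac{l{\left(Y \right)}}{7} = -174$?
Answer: $\frac{3256}{5454117} \approx 0.00059698$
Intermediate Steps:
$l{\left(Y \right)} = -1218$ ($l{\left(Y \right)} = 7 \left(-174\right) = -1218$)
$\frac{\left(-18464 - 27120\right) \frac{1}{24792 + 37899}}{l{\left(34 \right)}} = \frac{\left(-18464 - 27120\right) \frac{1}{24792 + 37899}}{-1218} = - \frac{45584}{62691} \left(- \frac{1}{1218}\right) = \left(-45584\right) \frac{1}{62691} \left(- \frac{1}{1218}\right) = \left(- \frac{45584}{62691}\right) \left(- \frac{1}{1218}\right) = \frac{3256}{5454117}$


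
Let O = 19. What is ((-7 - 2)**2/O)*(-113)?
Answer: -9153/19 ≈ -481.74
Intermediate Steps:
((-7 - 2)**2/O)*(-113) = ((-7 - 2)**2/19)*(-113) = ((-9)**2*(1/19))*(-113) = (81*(1/19))*(-113) = (81/19)*(-113) = -9153/19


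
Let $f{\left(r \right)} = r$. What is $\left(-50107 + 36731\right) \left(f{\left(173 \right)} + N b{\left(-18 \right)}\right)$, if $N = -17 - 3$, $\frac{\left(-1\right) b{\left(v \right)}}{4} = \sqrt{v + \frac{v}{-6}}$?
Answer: $-2314048 - 1070080 i \sqrt{15} \approx -2.314 \cdot 10^{6} - 4.1444 \cdot 10^{6} i$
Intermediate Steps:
$b{\left(v \right)} = - \frac{2 \sqrt{30} \sqrt{v}}{3}$ ($b{\left(v \right)} = - 4 \sqrt{v + \frac{v}{-6}} = - 4 \sqrt{v + v \left(- \frac{1}{6}\right)} = - 4 \sqrt{v - \frac{v}{6}} = - 4 \sqrt{\frac{5 v}{6}} = - 4 \frac{\sqrt{30} \sqrt{v}}{6} = - \frac{2 \sqrt{30} \sqrt{v}}{3}$)
$N = -20$ ($N = -17 - 3 = -20$)
$\left(-50107 + 36731\right) \left(f{\left(173 \right)} + N b{\left(-18 \right)}\right) = \left(-50107 + 36731\right) \left(173 - 20 \left(- \frac{2 \sqrt{30} \sqrt{-18}}{3}\right)\right) = - 13376 \left(173 - 20 \left(- \frac{2 \sqrt{30} \cdot 3 i \sqrt{2}}{3}\right)\right) = - 13376 \left(173 - 20 \left(- 4 i \sqrt{15}\right)\right) = - 13376 \left(173 + 80 i \sqrt{15}\right) = -2314048 - 1070080 i \sqrt{15}$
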